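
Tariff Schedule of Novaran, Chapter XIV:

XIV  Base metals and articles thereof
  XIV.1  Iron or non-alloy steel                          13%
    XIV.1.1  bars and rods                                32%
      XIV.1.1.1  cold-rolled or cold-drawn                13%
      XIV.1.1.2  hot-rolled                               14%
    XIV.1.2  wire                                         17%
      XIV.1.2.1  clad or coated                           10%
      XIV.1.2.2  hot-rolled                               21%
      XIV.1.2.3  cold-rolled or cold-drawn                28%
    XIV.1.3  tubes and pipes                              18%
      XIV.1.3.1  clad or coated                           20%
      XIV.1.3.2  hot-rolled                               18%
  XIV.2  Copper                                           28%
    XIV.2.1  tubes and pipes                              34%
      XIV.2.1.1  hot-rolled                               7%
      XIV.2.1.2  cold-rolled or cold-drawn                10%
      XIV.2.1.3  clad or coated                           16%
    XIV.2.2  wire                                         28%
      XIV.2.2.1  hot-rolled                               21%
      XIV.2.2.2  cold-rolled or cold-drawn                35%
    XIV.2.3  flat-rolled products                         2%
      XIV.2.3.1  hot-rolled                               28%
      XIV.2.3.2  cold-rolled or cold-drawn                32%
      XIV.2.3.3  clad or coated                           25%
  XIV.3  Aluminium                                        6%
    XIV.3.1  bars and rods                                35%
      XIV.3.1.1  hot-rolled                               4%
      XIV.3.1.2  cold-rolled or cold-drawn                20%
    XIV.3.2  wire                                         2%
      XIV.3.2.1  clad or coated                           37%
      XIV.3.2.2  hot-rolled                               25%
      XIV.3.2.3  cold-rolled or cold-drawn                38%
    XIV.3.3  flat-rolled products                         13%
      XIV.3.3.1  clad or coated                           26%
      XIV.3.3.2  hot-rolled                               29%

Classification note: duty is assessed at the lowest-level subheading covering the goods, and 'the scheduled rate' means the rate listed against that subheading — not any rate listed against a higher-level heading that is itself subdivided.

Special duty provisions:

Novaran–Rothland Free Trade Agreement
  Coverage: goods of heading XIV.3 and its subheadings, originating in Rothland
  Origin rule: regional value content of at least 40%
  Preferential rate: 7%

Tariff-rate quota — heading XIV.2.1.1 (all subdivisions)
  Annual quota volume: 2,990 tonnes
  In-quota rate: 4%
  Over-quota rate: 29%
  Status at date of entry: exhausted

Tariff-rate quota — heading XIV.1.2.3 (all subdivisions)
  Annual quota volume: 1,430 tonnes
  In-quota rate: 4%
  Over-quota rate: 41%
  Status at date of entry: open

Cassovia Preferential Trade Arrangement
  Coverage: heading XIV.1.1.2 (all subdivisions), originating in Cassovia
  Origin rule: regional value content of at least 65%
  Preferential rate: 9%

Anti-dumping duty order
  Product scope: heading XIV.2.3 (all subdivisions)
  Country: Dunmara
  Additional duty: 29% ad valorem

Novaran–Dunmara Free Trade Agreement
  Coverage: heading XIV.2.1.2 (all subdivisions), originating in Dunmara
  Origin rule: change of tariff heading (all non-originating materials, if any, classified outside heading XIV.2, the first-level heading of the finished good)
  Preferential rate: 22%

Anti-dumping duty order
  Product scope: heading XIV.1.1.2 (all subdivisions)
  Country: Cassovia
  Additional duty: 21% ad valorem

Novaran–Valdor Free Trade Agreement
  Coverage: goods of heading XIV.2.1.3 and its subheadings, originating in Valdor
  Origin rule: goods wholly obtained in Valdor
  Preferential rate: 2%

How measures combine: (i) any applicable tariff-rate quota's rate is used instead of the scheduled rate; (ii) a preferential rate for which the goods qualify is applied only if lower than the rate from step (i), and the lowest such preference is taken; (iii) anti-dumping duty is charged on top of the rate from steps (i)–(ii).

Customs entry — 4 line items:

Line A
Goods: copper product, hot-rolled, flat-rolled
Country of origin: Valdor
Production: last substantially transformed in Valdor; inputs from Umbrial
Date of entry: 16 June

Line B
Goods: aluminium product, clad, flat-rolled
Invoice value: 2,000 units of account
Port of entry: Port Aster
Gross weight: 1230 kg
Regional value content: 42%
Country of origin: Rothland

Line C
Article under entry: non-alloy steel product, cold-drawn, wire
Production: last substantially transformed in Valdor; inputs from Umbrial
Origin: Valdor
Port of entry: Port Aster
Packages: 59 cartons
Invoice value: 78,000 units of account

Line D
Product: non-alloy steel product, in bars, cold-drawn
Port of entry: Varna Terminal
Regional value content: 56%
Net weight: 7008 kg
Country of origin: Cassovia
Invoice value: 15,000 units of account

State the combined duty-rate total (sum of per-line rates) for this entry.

Line A: copper → XIV.2; flat-rolled → XIV.2.3; hot-rolled → XIV.2.3.1. Scheduled 28%. Valdor agreement on XIV.2.1.3: XIV.2.3.1 not covered. → 28%.
Line B: aluminium → XIV.3; flat-rolled → XIV.3.3; clad → XIV.3.3.1. Scheduled 26%. Rothland agreement on XIV.3: RVC ≥ 40% → 7% available; preferential 7%. → 7%.
Line C: non-alloy steel → XIV.1; wire → XIV.1.2; cold-drawn → XIV.1.2.3. Scheduled 28%. quota on XIV.1.2.3 open → in-quota 4%; Valdor agreement on XIV.2.1.3: XIV.1.2.3 not covered. → 4%.
Line D: non-alloy steel → XIV.1; in bars → XIV.1.1; cold-drawn → XIV.1.1.1. Scheduled 13%. Cassovia agreement on XIV.1.1.2: XIV.1.1.1 not covered. → 13%.
Sum: 28% + 7% + 4% + 13% = 52%.

52%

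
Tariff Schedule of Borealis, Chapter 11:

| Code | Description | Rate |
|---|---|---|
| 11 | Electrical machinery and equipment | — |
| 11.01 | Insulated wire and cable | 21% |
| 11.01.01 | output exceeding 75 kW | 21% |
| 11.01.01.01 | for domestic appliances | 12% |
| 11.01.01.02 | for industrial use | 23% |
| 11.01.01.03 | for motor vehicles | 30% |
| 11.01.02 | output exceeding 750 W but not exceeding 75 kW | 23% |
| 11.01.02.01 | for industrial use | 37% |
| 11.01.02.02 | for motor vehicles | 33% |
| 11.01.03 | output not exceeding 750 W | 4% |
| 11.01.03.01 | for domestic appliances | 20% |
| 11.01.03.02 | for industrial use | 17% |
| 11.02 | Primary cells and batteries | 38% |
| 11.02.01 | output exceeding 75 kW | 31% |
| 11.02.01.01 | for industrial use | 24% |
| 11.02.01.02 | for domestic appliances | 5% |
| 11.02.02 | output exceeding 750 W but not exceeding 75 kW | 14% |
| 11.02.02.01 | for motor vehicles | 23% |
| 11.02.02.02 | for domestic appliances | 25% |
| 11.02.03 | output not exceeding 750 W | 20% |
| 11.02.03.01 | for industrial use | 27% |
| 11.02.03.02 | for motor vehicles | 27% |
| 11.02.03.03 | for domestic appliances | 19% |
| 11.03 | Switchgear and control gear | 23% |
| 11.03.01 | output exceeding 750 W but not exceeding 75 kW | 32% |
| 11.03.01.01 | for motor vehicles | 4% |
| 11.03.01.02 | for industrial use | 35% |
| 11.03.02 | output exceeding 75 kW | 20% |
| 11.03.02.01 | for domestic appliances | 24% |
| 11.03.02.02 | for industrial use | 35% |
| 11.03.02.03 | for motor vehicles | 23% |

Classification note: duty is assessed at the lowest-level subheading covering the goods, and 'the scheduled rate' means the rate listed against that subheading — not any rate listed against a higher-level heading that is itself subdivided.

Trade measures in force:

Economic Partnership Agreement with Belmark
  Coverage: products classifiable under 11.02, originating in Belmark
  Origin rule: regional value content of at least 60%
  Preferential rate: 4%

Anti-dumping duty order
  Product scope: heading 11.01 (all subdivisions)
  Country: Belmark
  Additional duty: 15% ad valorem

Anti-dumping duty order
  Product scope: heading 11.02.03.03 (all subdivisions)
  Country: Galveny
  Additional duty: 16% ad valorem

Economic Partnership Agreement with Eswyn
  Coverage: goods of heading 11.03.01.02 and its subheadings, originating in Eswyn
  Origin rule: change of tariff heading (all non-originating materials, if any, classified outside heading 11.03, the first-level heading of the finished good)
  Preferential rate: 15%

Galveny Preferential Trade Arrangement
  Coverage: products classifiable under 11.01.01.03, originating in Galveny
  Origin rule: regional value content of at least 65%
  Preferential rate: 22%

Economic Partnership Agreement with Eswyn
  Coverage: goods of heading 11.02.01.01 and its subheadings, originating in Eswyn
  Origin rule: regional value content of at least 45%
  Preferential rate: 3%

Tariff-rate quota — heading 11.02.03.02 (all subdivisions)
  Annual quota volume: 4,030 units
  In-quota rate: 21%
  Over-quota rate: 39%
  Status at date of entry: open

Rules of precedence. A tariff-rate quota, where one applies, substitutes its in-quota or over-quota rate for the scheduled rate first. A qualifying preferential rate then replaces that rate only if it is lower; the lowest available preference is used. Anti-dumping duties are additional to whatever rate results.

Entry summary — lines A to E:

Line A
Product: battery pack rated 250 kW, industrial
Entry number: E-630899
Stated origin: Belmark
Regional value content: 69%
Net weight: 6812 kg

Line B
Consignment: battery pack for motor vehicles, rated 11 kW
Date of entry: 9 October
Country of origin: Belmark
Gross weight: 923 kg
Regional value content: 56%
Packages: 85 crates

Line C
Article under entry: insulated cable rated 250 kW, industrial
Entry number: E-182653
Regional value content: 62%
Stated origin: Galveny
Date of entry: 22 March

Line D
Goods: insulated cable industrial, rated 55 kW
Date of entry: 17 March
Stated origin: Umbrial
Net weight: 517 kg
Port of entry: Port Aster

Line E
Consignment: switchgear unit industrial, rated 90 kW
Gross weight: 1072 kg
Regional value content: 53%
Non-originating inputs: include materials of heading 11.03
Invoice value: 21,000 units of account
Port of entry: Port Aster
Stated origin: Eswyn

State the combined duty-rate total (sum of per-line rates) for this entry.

122%

Line A: battery pack → 11.02; rated 250 kW → 11.02.01; industrial → 11.02.01.01. Scheduled 24%. Belmark agreement on 11.02: RVC ≥ 60% → 4% available; preferential 4%. → 4%.
Line B: battery pack → 11.02; rated 11 kW → 11.02.02; for motor vehicles → 11.02.02.01. Scheduled 23%. Belmark agreement on 11.02: RVC < 60%. → 23%.
Line C: insulated cable → 11.01; rated 250 kW → 11.01.01; industrial → 11.01.01.02. Scheduled 23%. Galveny agreement on 11.01.01.03: 11.01.01.02 not covered. → 23%.
Line D: insulated cable → 11.01; rated 55 kW → 11.01.02; industrial → 11.01.02.01. Scheduled 37%. No special measure applies. → 37%.
Line E: switchgear unit → 11.03; rated 90 kW → 11.03.02; industrial → 11.03.02.02. Scheduled 35%. Eswyn agreement on 11.03.01.02: 11.03.02.02 not covered; Eswyn agreement on 11.02.01.01: 11.03.02.02 not covered. → 35%.
Sum: 4% + 23% + 23% + 37% + 35% = 122%.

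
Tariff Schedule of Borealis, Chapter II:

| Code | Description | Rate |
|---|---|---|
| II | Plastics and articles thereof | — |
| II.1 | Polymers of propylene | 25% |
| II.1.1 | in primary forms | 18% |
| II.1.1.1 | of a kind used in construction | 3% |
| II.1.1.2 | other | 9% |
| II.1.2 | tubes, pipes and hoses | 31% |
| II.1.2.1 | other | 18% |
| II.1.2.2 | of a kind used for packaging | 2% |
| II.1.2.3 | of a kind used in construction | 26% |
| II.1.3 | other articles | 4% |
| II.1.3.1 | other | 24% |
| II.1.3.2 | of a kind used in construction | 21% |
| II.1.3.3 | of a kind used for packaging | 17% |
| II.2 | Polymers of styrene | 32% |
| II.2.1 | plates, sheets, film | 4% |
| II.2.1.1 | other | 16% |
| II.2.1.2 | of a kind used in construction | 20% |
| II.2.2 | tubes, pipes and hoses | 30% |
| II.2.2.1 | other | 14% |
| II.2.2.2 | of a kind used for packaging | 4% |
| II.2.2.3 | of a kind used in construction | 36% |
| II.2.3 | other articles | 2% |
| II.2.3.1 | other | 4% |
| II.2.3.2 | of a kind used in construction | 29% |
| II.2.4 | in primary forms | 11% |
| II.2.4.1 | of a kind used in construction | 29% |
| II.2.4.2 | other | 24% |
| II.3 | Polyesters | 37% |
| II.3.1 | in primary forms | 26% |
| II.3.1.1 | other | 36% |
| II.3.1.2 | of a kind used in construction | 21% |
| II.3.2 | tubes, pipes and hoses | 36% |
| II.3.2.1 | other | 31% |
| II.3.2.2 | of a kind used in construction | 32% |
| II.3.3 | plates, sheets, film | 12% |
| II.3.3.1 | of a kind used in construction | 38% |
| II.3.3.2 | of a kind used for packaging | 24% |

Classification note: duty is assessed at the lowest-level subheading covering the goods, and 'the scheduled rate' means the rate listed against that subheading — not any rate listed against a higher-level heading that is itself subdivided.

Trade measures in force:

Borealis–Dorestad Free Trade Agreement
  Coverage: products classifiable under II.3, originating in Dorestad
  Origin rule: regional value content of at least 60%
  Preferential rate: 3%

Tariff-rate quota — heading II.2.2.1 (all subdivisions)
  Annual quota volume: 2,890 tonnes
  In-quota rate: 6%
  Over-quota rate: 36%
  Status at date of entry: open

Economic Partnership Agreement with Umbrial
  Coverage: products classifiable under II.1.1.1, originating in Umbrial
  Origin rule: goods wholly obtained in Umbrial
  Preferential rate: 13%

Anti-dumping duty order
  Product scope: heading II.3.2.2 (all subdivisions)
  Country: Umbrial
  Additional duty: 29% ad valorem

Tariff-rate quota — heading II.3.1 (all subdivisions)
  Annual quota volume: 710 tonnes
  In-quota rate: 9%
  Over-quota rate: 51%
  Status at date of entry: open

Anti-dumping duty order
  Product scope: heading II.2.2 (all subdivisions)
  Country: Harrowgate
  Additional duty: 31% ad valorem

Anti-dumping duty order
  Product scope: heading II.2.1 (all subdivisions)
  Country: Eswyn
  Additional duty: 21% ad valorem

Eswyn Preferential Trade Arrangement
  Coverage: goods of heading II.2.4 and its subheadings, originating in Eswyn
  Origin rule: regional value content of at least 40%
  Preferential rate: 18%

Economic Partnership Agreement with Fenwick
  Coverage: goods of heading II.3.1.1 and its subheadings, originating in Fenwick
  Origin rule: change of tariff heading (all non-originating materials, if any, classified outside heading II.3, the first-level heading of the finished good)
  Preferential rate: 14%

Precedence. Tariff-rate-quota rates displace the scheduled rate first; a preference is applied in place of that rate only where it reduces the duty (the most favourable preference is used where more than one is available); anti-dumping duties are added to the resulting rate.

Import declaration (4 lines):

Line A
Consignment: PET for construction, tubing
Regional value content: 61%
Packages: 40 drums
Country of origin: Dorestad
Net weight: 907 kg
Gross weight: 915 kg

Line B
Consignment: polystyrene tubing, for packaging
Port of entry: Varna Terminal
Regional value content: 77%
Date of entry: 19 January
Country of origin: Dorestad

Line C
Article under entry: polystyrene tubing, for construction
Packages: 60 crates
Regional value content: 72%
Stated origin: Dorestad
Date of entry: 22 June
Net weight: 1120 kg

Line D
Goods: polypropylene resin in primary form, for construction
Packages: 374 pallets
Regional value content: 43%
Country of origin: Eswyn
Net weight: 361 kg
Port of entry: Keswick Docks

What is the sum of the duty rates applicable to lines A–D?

46%

Line A: PET → II.3; tubing → II.3.2; for construction → II.3.2.2. Scheduled 32%. Dorestad agreement on II.3: RVC ≥ 60% → 3% available; preferential 3%. → 3%.
Line B: polystyrene → II.2; tubing → II.2.2; for packaging → II.2.2.2. Scheduled 4%. Dorestad agreement on II.3: II.2.2.2 not covered. → 4%.
Line C: polystyrene → II.2; tubing → II.2.2; for construction → II.2.2.3. Scheduled 36%. Dorestad agreement on II.3: II.2.2.3 not covered. → 36%.
Line D: polypropylene → II.1; resin in primary form → II.1.1; for construction → II.1.1.1. Scheduled 3%. Eswyn agreement on II.2.4: II.1.1.1 not covered. → 3%.
Sum: 3% + 4% + 36% + 3% = 46%.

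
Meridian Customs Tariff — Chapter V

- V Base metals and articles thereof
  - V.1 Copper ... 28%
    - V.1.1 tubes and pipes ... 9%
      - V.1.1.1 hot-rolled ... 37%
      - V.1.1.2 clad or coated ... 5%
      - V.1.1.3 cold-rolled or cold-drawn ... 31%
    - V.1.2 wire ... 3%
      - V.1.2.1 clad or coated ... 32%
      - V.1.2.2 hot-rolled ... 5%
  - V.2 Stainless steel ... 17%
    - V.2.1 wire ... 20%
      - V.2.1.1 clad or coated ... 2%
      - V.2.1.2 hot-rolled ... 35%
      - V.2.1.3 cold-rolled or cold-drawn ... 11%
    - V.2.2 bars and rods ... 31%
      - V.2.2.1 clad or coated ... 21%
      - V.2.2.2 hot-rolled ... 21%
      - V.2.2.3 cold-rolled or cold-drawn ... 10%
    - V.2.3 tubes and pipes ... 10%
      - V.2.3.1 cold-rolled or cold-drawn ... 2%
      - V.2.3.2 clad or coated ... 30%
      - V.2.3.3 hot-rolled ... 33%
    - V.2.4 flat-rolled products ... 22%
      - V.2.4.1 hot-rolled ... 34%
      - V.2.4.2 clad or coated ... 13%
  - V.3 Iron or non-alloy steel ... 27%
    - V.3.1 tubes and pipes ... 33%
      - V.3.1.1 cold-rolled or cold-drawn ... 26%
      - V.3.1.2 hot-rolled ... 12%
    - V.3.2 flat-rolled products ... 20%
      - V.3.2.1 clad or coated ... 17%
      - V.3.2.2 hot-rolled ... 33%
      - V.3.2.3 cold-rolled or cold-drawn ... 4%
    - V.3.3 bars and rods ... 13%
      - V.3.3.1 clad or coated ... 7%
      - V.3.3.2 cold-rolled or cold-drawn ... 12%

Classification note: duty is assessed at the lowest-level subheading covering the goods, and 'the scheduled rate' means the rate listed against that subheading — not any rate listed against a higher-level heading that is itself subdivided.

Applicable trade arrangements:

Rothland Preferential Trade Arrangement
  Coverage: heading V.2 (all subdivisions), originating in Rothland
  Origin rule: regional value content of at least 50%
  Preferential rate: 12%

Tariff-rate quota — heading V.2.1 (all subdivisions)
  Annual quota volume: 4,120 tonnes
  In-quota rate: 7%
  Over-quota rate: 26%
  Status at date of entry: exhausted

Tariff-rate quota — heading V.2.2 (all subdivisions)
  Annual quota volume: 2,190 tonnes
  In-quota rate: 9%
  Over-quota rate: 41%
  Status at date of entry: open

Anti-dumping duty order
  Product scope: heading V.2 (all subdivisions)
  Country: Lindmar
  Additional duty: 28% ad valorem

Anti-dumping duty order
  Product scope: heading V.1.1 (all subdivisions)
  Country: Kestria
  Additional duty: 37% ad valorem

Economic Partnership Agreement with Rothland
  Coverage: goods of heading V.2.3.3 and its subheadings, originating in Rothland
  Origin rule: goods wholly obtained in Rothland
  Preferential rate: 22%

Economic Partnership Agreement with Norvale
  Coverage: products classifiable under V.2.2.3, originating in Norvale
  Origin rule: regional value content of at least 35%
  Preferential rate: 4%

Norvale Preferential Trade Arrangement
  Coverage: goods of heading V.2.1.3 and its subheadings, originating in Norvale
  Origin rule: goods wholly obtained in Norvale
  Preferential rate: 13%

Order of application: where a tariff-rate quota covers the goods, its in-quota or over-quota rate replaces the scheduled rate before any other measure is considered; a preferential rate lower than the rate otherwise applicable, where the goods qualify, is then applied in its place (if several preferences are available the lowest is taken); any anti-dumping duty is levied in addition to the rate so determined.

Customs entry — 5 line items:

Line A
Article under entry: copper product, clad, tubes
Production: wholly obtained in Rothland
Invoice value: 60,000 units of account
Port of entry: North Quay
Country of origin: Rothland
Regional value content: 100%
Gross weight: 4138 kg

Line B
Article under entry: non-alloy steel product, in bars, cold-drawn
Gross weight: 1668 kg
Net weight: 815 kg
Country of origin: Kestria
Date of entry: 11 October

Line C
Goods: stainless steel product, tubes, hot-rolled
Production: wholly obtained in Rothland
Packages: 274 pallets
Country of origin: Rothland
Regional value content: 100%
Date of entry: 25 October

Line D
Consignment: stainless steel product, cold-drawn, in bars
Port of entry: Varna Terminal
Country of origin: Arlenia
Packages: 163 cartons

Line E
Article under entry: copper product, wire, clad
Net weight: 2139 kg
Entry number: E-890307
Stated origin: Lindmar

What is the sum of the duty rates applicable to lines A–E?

Line A: copper → V.1; tubes → V.1.1; clad → V.1.1.2. Scheduled 5%. Rothland agreement on V.2: V.1.1.2 not covered; Rothland agreement on V.2.3.3: V.1.1.2 not covered. → 5%.
Line B: non-alloy steel → V.3; in bars → V.3.3; cold-drawn → V.3.3.2. Scheduled 12%. No special measure applies. → 12%.
Line C: stainless steel → V.2; tubes → V.2.3; hot-rolled → V.2.3.3. Scheduled 33%. Rothland agreement on V.2: RVC ≥ 50% → 12% available; Rothland agreement on V.2.3.3: wholly obtained → 22% available; preferential 12%. → 12%.
Line D: stainless steel → V.2; in bars → V.2.2; cold-drawn → V.2.2.3. Scheduled 10%. quota on V.2.2 open → in-quota 9%. → 9%.
Line E: copper → V.1; wire → V.1.2; clad → V.1.2.1. Scheduled 32%. No special measure applies. → 32%.
Sum: 5% + 12% + 12% + 9% + 32% = 70%.

70%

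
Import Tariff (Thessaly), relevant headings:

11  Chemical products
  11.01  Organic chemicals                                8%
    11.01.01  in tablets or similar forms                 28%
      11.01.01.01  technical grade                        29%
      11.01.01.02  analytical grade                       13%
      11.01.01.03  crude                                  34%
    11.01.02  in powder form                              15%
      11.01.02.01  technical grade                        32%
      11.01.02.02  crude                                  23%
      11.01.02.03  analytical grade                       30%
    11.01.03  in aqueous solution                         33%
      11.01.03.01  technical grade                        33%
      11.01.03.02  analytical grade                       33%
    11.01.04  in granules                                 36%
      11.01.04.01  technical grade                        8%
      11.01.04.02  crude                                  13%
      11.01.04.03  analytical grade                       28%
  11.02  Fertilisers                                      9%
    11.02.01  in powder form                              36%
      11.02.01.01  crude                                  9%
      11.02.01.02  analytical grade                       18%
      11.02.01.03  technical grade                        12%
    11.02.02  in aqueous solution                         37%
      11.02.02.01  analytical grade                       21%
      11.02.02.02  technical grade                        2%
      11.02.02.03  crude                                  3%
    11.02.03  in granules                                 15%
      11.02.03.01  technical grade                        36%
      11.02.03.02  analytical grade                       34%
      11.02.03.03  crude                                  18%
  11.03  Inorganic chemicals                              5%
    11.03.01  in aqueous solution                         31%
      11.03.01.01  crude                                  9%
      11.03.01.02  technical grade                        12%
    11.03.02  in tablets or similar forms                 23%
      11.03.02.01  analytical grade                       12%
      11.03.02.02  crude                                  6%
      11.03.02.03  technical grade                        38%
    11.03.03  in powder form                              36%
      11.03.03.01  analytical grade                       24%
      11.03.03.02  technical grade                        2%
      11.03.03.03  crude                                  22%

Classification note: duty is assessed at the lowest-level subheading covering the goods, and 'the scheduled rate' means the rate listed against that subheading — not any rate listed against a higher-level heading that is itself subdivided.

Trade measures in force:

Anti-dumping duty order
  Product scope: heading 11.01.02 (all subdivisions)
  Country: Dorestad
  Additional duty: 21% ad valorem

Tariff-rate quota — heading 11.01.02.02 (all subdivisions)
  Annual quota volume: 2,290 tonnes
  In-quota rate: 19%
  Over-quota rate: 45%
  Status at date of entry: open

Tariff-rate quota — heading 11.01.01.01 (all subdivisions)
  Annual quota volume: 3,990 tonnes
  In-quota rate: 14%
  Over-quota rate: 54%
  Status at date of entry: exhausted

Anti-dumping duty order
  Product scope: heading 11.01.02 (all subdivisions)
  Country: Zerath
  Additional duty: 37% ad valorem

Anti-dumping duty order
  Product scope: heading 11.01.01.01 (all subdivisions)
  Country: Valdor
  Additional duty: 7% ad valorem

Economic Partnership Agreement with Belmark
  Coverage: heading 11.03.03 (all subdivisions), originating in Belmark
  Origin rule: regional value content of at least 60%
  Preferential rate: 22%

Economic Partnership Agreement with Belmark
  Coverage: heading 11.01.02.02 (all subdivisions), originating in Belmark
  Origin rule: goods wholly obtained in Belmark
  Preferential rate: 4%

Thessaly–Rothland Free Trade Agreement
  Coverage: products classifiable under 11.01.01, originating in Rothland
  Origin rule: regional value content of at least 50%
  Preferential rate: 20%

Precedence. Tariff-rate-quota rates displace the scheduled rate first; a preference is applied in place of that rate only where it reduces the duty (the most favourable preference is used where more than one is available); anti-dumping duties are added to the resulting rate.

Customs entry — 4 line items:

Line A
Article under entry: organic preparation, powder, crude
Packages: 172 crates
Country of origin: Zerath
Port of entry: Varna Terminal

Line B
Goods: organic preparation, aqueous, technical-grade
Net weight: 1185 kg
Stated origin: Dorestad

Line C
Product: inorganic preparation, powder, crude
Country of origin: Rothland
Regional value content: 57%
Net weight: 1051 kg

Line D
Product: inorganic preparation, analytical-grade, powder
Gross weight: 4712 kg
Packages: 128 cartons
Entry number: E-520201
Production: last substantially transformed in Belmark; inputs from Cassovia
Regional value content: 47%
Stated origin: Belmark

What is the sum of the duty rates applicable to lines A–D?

135%

Line A: organic → 11.01; powder → 11.01.02; crude → 11.01.02.02. Scheduled 23%. quota on 11.01.02.02 open → in-quota 19%; anti-dumping (Zerath, 11.01.02): +37%; total 19% + 37% = 56%. → 56%.
Line B: organic → 11.01; aqueous → 11.01.03; technical-grade → 11.01.03.01. Scheduled 33%. No special measure applies. → 33%.
Line C: inorganic → 11.03; powder → 11.03.03; crude → 11.03.03.03. Scheduled 22%. Rothland agreement on 11.01.01: 11.03.03.03 not covered. → 22%.
Line D: inorganic → 11.03; powder → 11.03.03; analytical-grade → 11.03.03.01. Scheduled 24%. Belmark agreement on 11.03.03: RVC < 60%; Belmark agreement on 11.01.02.02: 11.03.03.01 not covered. → 24%.
Sum: 56% + 33% + 22% + 24% = 135%.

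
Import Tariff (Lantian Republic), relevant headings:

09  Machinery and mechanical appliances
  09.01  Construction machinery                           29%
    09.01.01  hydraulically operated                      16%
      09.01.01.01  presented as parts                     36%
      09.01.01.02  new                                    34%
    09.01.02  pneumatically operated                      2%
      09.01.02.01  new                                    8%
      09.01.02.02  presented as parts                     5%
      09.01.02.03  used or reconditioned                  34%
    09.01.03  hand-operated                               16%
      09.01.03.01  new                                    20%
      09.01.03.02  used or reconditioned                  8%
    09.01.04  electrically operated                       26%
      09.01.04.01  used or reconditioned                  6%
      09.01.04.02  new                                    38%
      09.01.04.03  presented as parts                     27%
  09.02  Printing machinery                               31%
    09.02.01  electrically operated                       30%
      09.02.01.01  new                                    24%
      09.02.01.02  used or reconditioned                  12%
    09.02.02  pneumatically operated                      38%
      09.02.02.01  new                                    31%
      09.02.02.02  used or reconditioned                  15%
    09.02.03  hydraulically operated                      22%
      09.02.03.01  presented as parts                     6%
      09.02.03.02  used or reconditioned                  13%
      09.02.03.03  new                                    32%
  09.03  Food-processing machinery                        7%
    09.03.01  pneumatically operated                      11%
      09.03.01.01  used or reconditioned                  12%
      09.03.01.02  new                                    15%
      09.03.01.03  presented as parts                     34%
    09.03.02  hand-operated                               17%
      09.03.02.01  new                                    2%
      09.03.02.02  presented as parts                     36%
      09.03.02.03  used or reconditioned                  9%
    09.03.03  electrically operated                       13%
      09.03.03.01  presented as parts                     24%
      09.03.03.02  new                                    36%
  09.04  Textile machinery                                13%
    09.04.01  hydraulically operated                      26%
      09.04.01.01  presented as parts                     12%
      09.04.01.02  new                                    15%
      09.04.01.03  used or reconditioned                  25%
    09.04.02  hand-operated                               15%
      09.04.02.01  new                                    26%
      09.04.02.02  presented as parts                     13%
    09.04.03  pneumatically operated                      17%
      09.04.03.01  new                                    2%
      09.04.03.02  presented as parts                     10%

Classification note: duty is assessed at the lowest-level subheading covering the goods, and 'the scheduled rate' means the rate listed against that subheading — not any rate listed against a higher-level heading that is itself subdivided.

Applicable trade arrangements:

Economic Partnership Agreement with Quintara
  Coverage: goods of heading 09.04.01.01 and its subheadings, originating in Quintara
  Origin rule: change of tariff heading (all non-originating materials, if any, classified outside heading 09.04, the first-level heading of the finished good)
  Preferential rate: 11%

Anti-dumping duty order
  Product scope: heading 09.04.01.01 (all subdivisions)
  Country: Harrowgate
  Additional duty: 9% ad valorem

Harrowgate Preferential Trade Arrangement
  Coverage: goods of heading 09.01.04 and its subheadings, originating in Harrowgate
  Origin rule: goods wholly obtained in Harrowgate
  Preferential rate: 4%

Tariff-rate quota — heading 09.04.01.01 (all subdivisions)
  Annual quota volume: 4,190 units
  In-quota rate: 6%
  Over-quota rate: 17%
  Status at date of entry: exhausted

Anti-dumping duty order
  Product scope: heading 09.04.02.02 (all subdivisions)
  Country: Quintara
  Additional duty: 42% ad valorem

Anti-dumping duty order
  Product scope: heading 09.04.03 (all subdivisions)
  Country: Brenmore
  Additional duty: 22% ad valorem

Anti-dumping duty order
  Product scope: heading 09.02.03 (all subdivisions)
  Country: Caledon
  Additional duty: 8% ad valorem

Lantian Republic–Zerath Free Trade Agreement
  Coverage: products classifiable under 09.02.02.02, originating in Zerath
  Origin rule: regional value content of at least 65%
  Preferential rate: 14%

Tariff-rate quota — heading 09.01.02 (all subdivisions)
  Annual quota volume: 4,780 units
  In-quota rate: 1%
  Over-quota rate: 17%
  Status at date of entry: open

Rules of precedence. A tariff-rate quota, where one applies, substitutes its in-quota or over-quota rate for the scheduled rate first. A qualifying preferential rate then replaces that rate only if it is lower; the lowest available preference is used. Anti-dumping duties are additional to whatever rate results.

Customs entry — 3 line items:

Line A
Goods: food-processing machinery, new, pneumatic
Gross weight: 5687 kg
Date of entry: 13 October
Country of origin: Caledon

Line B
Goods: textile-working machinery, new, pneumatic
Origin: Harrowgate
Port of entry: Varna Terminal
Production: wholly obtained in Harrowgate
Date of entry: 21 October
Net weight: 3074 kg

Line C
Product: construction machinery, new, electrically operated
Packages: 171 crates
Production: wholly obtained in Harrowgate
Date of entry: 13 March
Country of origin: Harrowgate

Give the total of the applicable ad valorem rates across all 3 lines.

21%

Line A: food-processing → 09.03; pneumatic → 09.03.01; new → 09.03.01.02. Scheduled 15%. No special measure applies. → 15%.
Line B: textile-working → 09.04; pneumatic → 09.04.03; new → 09.04.03.01. Scheduled 2%. Harrowgate agreement on 09.01.04: 09.04.03.01 not covered. → 2%.
Line C: construction → 09.01; electrically operated → 09.01.04; new → 09.01.04.02. Scheduled 38%. Harrowgate agreement on 09.01.04: wholly obtained → 4% available; preferential 4%. → 4%.
Sum: 15% + 2% + 4% = 21%.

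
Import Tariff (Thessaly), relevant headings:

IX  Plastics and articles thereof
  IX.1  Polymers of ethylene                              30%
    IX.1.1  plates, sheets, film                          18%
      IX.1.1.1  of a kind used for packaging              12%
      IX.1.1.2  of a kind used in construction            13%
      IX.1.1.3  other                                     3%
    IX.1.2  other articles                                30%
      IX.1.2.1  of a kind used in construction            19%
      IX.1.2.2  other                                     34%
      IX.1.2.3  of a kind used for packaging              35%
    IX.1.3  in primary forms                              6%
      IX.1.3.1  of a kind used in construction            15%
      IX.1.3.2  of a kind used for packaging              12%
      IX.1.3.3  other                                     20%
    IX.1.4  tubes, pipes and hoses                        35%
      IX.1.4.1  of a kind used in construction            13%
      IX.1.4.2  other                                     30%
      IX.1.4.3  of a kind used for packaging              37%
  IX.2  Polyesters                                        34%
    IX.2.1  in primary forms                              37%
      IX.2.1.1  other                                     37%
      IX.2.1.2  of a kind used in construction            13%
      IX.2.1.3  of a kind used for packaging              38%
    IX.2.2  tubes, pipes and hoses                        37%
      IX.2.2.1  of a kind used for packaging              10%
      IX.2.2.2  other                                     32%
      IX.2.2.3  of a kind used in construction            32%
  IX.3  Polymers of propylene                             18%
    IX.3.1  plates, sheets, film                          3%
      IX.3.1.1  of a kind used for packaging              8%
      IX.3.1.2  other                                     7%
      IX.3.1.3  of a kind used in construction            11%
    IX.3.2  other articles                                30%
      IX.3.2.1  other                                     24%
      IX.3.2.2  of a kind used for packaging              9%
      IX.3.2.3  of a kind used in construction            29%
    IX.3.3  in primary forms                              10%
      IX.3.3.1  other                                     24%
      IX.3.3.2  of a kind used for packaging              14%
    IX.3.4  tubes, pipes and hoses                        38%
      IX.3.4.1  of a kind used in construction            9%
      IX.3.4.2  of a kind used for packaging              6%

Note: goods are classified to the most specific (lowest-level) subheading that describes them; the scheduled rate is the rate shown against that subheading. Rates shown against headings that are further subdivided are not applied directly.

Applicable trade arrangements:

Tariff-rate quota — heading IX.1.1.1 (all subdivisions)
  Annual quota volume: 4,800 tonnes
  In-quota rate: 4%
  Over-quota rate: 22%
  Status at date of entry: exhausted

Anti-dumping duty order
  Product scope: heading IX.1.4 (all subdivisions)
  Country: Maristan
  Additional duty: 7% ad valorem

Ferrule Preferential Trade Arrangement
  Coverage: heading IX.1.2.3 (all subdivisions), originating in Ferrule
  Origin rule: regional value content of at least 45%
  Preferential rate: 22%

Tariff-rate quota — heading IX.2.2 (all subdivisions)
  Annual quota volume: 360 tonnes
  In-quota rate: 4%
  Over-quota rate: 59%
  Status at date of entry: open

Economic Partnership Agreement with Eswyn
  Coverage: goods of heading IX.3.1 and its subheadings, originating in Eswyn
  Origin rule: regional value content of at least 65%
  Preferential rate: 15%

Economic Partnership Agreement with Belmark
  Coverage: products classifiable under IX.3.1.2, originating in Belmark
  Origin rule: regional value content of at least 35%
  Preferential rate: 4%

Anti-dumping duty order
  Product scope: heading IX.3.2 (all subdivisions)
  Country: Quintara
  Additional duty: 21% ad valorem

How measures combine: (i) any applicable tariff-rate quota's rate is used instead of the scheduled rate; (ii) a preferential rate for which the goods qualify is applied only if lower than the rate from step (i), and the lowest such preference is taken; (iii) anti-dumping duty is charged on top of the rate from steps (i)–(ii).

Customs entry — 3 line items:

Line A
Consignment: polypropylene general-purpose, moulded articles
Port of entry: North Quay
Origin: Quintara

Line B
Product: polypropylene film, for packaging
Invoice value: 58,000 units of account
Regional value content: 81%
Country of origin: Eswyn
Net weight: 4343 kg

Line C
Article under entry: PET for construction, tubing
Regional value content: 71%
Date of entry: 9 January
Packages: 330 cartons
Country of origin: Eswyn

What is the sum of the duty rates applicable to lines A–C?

57%

Line A: polypropylene → IX.3; moulded articles → IX.3.2; general-purpose → IX.3.2.1. Scheduled 24%. anti-dumping (Quintara, IX.3.2): +21%; total 24% + 21% = 45%. → 45%.
Line B: polypropylene → IX.3; film → IX.3.1; for packaging → IX.3.1.1. Scheduled 8%. Eswyn agreement on IX.3.1: RVC ≥ 65% → 15% available; preference 15% not lower than 8% → no reduction. → 8%.
Line C: PET → IX.2; tubing → IX.2.2; for construction → IX.2.2.3. Scheduled 32%. quota on IX.2.2 open → in-quota 4%; Eswyn agreement on IX.3.1: IX.2.2.3 not covered. → 4%.
Sum: 45% + 8% + 4% = 57%.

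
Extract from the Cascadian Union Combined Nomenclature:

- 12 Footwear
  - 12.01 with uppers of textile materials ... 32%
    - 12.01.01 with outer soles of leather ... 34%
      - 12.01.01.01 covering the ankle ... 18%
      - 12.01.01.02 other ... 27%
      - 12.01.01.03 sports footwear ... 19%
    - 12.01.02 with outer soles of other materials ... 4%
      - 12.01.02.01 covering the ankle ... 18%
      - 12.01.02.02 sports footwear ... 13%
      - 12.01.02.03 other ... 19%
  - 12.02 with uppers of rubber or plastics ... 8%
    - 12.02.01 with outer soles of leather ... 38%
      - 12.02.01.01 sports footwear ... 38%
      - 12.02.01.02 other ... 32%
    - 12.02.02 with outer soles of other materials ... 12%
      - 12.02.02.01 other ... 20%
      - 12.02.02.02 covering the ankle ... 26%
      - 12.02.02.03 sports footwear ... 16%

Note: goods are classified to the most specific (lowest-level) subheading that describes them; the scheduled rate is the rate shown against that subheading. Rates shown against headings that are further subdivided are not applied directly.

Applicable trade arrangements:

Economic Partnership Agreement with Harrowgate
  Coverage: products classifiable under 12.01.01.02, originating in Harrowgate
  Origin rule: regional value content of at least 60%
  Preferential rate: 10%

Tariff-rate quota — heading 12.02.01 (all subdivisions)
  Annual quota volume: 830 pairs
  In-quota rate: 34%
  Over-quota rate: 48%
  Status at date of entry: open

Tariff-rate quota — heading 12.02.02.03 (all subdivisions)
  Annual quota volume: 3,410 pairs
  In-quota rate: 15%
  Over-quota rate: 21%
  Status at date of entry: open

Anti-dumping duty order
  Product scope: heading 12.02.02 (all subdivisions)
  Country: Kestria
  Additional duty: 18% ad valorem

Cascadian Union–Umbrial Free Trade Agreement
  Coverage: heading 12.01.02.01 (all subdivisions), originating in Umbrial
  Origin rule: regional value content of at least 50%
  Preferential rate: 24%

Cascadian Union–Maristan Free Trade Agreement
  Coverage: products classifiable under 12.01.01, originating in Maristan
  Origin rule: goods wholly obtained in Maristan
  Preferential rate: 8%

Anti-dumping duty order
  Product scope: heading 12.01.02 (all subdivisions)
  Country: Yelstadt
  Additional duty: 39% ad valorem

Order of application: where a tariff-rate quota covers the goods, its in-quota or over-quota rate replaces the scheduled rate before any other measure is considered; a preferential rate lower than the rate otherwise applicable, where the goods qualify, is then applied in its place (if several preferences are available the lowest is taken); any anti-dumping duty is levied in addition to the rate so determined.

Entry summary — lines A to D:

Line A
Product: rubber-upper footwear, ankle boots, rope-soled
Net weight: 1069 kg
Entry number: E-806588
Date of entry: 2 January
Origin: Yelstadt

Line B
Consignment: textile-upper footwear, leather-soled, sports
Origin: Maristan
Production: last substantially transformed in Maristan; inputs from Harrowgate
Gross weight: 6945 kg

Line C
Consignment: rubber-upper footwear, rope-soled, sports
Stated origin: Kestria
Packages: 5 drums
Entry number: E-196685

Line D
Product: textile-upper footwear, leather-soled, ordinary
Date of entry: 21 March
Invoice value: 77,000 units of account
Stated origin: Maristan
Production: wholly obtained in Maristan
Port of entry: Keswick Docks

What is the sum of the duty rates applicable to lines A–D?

Line A: rubber-upper → 12.02; rope-soled → 12.02.02; ankle boots → 12.02.02.02. Scheduled 26%. No special measure applies. → 26%.
Line B: textile-upper → 12.01; leather-soled → 12.01.01; sports → 12.01.01.03. Scheduled 19%. Maristan agreement on 12.01.01: not wholly obtained. → 19%.
Line C: rubber-upper → 12.02; rope-soled → 12.02.02; sports → 12.02.02.03. Scheduled 16%. quota on 12.02.02.03 open → in-quota 15%; anti-dumping (Kestria, 12.02.02): +18%; total 15% + 18% = 33%. → 33%.
Line D: textile-upper → 12.01; leather-soled → 12.01.01; ordinary → 12.01.01.02. Scheduled 27%. Maristan agreement on 12.01.01: wholly obtained → 8% available; preferential 8%. → 8%.
Sum: 26% + 19% + 33% + 8% = 86%.

86%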